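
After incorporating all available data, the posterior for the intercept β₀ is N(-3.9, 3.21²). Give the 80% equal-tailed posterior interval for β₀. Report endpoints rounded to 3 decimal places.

[-8.014, 0.214]

The posterior is symmetric, so the 80% equal-tailed interval is β₀ = -3.9 ± z·3.21 with z = 1.282.
Half-width: 1.282 × 3.21 = 4.114.
-3.9 − 4.114 = -8.014; -3.9 + 4.114 = 0.214.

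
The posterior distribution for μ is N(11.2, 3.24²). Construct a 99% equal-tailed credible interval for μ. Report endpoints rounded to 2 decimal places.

The posterior is symmetric, so the 99% equal-tailed interval is μ = 11.2 ± z·3.24 with z = 2.576.
Half-width: 2.576 × 3.24 = 8.35.
11.2 − 8.35 = 2.85; 11.2 + 8.35 = 19.55.

[2.85, 19.55]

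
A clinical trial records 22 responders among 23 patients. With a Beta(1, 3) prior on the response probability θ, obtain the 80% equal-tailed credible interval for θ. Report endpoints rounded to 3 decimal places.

[0.761, 0.931]

Posterior: Beta(1+22, 3+1) = Beta(23, 4).
Equal-tailed 80% interval: the 0.1 and 0.9 quantiles of Beta(23, 4).
Posterior mean ≈ 0.852, SD ≈ 0.067; a Normal approximation gives roughly [0.766, 0.938].
Exact: F⁻¹(0.1) = 0.761; F⁻¹(0.9) = 0.931.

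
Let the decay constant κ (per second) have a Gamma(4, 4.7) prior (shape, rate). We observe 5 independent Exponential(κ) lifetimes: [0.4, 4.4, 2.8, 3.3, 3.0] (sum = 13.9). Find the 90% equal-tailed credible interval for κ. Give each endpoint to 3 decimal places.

Posterior: Gamma(4+5, 4.7+13.9) = Gamma(9, 18.6) (shape, rate).
Equal-tailed 90% interval: Gamma(9, 18.6) quantiles at 0.05 and 0.95.
Posterior mean ≈ 0.484, SD ≈ 0.161; a Normal approximation gives roughly [0.219, 0.749].
Exact: lower = 0.252; upper = 0.776.

[0.252, 0.776]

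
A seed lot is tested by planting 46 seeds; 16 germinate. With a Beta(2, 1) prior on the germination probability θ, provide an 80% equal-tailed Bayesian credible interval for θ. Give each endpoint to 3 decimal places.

[0.281, 0.456]

Posterior: Beta(2+16, 1+30) = Beta(18, 31).
Equal-tailed 80% interval: the 0.1 and 0.9 quantiles of Beta(18, 31).
Posterior mean ≈ 0.367, SD ≈ 0.068; a Normal approximation gives roughly [0.280, 0.455].
Exact: F⁻¹(0.1) = 0.281; F⁻¹(0.9) = 0.456.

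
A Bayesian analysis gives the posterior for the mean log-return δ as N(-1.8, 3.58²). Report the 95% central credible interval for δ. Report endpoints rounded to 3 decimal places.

The posterior is symmetric, so the 95% equal-tailed interval is δ = -1.8 ± z·3.58 with z = 1.960.
Half-width: 1.960 × 3.58 = 7.017.
-1.8 − 7.017 = -8.817; -1.8 + 7.017 = 5.217.

[-8.817, 5.217]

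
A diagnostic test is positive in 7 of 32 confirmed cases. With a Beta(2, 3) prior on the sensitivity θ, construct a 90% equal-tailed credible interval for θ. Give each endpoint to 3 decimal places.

Posterior: Beta(2+7, 3+25) = Beta(9, 28).
Equal-tailed 90% interval: the 0.05 and 0.95 quantiles of Beta(9, 28).
Posterior mean ≈ 0.243, SD ≈ 0.070; a Normal approximation gives roughly [0.129, 0.358].
Exact: F⁻¹(0.05) = 0.137; F⁻¹(0.95) = 0.365.

[0.137, 0.365]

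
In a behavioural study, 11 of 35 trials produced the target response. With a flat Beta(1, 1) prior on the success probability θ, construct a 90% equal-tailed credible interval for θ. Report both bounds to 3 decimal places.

Posterior: Beta(1+11, 1+24) = Beta(12, 25).
Equal-tailed 90% interval: the 0.05 and 0.95 quantiles of Beta(12, 25).
Posterior mean ≈ 0.324, SD ≈ 0.076; a Normal approximation gives roughly [0.199, 0.449].
Exact: F⁻¹(0.05) = 0.205; F⁻¹(0.95) = 0.455.

[0.205, 0.455]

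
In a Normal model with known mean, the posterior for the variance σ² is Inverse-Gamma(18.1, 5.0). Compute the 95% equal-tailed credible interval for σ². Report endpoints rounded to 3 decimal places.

Inverse-Gamma(18.1, 5.0) quantiles: F⁻¹(0.025) and F⁻¹(0.975).
Equivalently, 1/σ² ~ Gamma(18.1, rate = 5.0); invert its 0.975 and 0.025 quantiles.
Posterior mean ≈ 0.292, SD ≈ 0.073; a Normal approximation gives roughly [0.150, 0.435].
Exact: lower = 0.183; upper = 0.465.

[0.183, 0.465]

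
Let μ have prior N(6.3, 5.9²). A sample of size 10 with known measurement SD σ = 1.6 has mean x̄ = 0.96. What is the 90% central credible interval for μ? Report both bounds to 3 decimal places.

Posterior precision = 1/5.9² + 10/1.6² = 0.0287 + 3.9062 = 3.9350, so posterior SD = 0.5041.
Posterior mean = (6.3/5.9² + 10·0.96/1.6²) / 3.9350 = 0.9990.
Interval: 0.9990 ± 1.645 × 0.5041 → [0.170, 1.828].

[0.170, 1.828]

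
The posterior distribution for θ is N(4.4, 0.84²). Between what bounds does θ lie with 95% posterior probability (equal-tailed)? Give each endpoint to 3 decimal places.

[2.754, 6.046]

The posterior is symmetric, so the 95% equal-tailed interval is θ = 4.4 ± z·0.84 with z = 1.960.
Half-width: 1.960 × 0.84 = 1.646.
4.4 − 1.646 = 2.754; 4.4 + 1.646 = 6.046.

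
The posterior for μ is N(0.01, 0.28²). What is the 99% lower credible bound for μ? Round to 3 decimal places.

-0.641

Need L with P(μ ≥ L) = 0.99: L = 0.01 − z_{0.01}·0.28.
z = 2.326; L = 0.01 − 2.326 × 0.28 = -0.641.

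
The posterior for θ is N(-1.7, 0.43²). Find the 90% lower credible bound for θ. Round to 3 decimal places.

Need L with P(θ ≥ L) = 0.90: L = -1.7 − z_{0.1}·0.43.
z = 1.282; L = -1.7 − 1.282 × 0.43 = -2.251.

-2.251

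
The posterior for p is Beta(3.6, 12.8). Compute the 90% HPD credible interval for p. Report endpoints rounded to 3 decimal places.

The posterior is unimodal and skewed, so the HPD interval has equal density at both endpoints and is the shortest 90% interval.
Solving f(0.059) = f(0.372) with F(0.372) − F(0.059) = 0.90 gives [0.059, 0.372].
For comparison, the equal-tailed interval is [0.078, 0.401]; the HPD is narrower and shifted toward the mode.

[0.059, 0.372]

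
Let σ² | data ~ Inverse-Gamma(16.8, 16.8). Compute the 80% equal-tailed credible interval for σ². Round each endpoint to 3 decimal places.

Inverse-Gamma(16.8, 16.8) quantiles: F⁻¹(0.1) and F⁻¹(0.9).
Equivalently, 1/σ² ~ Gamma(16.8, rate = 16.8); invert its 0.9 and 0.1 quantiles.
Posterior mean ≈ 1.063, SD ≈ 0.276; a Normal approximation gives roughly [0.709, 1.417].
Exact: lower = 0.756; upper = 1.423.

[0.756, 1.423]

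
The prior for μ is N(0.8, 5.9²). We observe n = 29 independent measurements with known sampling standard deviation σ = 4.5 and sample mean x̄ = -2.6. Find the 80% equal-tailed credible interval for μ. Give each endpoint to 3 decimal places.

[-3.593, -1.473]

Posterior precision = 1/5.9² + 29/4.5² = 0.0287 + 1.4321 = 1.4608, so posterior SD = 0.8274.
Posterior mean = (0.8/5.9² + 29·-2.6/4.5²) / 1.4608 = -2.5331.
Interval: -2.5331 ± 1.282 × 0.8274 → [-3.593, -1.473].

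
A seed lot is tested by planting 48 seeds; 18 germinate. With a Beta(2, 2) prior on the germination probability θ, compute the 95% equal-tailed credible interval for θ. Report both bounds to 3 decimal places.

[0.258, 0.519]

Posterior: Beta(2+18, 2+30) = Beta(20, 32).
Equal-tailed 95% interval: the 0.025 and 0.975 quantiles of Beta(20, 32).
Posterior mean ≈ 0.385, SD ≈ 0.067; a Normal approximation gives roughly [0.254, 0.516].
Exact: F⁻¹(0.025) = 0.258; F⁻¹(0.975) = 0.519.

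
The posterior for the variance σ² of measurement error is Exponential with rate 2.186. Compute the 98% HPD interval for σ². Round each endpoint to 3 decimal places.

The exponential density is strictly decreasing on [0, ∞), so the HPD interval is anchored at 0: [0, q] with P(σ² ≤ q) = 0.98.
q = −ln(1 − 0.98) / 2.186 = 3.9120 / 2.186 = 1.790.

[0.000, 1.790]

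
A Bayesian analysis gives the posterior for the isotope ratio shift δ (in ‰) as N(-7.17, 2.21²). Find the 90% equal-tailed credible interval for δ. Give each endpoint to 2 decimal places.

[-10.81, -3.53]

The posterior is symmetric, so the 90% equal-tailed interval is δ = -7.17 ± z·2.21 with z = 1.645.
Half-width: 1.645 × 2.21 = 3.64.
-7.17 − 3.64 = -10.81; -7.17 + 3.64 = -3.53.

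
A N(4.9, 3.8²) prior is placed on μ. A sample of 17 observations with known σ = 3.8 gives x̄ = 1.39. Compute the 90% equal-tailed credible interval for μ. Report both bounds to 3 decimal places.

Posterior precision = 1/3.8² + 17/3.8² = 0.0693 + 1.1773 = 1.2465, so posterior SD = 0.8957.
Posterior mean = (4.9/3.8² + 17·1.39/3.8²) / 1.2465 = 1.5850.
Interval: 1.5850 ± 1.645 × 0.8957 → [0.112, 3.058].

[0.112, 3.058]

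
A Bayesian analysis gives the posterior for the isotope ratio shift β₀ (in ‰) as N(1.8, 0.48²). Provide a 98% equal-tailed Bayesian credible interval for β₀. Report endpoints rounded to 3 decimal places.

[0.683, 2.917]

The posterior is symmetric, so the 98% equal-tailed interval is β₀ = 1.8 ± z·0.48 with z = 2.326.
Half-width: 2.326 × 0.48 = 1.117.
1.8 − 1.117 = 0.683; 1.8 + 1.117 = 2.917.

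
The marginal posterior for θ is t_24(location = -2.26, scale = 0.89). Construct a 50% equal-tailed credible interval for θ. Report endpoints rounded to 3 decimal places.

The t_24 distribution is symmetric; the 50% interval is -2.26 ± t·0.89 with t_{0.75,24} = 0.685.
Half-width: 0.685 × 0.89 = 0.610.
-2.26 − 0.610 = -2.870; -2.26 + 0.610 = -1.650.

[-2.870, -1.650]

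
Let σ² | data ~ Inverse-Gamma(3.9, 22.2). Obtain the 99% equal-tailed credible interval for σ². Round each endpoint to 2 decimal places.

[2.05, 34.95]

Inverse-Gamma(3.9, 22.2) quantiles: F⁻¹(0.005) and F⁻¹(0.995).
Equivalently, 1/σ² ~ Gamma(3.9, rate = 22.2); invert its 0.995 and 0.005 quantiles.
Posterior mean ≈ 7.66, SD ≈ 5.55; a Normal approximation gives roughly [-6.65, 21.96].
Exact: lower = 2.05; upper = 34.95.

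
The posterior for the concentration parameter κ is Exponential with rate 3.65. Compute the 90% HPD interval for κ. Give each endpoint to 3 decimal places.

The exponential density is strictly decreasing on [0, ∞), so the HPD interval is anchored at 0: [0, q] with P(κ ≤ q) = 0.90.
q = −ln(1 − 0.90) / 3.65 = 2.3026 / 3.65 = 0.631.

[0.000, 0.631]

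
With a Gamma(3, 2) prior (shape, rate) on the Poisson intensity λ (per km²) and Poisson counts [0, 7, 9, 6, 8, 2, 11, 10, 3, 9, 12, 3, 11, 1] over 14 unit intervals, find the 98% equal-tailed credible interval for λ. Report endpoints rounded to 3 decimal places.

Posterior: Gamma(3+92, 2+14) = Gamma(95, 16) (shape, rate).
Equal-tailed 98% interval: Gamma(95, 16) quantiles at 0.01 and 0.99.
Posterior mean ≈ 5.938, SD ≈ 0.609; a Normal approximation gives roughly [4.520, 7.355].
Exact: lower = 4.613; upper = 7.446.

[4.613, 7.446]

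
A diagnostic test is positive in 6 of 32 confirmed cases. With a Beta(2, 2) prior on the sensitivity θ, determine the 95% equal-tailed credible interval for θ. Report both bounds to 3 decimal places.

[0.104, 0.369]

Posterior: Beta(2+6, 2+26) = Beta(8, 28).
Equal-tailed 95% interval: the 0.025 and 0.975 quantiles of Beta(8, 28).
Posterior mean ≈ 0.222, SD ≈ 0.068; a Normal approximation gives roughly [0.088, 0.356].
Exact: F⁻¹(0.025) = 0.104; F⁻¹(0.975) = 0.369.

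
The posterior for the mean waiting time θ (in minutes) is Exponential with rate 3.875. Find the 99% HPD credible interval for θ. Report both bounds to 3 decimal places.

The exponential density is strictly decreasing on [0, ∞), so the HPD interval is anchored at 0: [0, q] with P(θ ≤ q) = 0.99.
q = −ln(1 − 0.99) / 3.875 = 4.6052 / 3.875 = 1.188.

[0.000, 1.188]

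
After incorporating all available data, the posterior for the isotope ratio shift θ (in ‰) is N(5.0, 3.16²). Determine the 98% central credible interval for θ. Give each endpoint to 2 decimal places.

The posterior is symmetric, so the 98% equal-tailed interval is θ = 5.0 ± z·3.16 with z = 2.326.
Half-width: 2.326 × 3.16 = 7.35.
5.0 − 7.35 = -2.35; 5.0 + 7.35 = 12.35.

[-2.35, 12.35]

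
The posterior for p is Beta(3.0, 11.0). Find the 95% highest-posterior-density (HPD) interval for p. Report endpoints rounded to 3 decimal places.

The posterior is unimodal and skewed, so the HPD interval has equal density at both endpoints and is the shortest 95% interval.
Solving f(0.032) = f(0.421) with F(0.421) − F(0.032) = 0.95 gives [0.032, 0.421].
For comparison, the equal-tailed interval is [0.050, 0.454]; the HPD is narrower and shifted toward the mode.

[0.032, 0.421]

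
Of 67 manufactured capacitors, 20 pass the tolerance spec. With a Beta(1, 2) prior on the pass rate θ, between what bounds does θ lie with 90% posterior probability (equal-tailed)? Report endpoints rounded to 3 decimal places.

Posterior: Beta(1+20, 2+47) = Beta(21, 49).
Equal-tailed 90% interval: the 0.05 and 0.95 quantiles of Beta(21, 49).
Posterior mean ≈ 0.300, SD ≈ 0.054; a Normal approximation gives roughly [0.211, 0.389].
Exact: F⁻¹(0.05) = 0.214; F⁻¹(0.95) = 0.393.

[0.214, 0.393]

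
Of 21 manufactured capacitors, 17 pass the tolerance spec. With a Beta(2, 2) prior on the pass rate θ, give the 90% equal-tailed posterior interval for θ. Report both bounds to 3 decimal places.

Posterior: Beta(2+17, 2+4) = Beta(19, 6).
Equal-tailed 90% interval: the 0.05 and 0.95 quantiles of Beta(19, 6).
Posterior mean ≈ 0.760, SD ≈ 0.084; a Normal approximation gives roughly [0.622, 0.898].
Exact: F⁻¹(0.05) = 0.611; F⁻¹(0.95) = 0.885.

[0.611, 0.885]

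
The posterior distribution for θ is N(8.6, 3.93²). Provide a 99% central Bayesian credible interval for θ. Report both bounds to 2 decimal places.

[-1.52, 18.72]

The posterior is symmetric, so the 99% equal-tailed interval is θ = 8.6 ± z·3.93 with z = 2.576.
Half-width: 2.576 × 3.93 = 10.12.
8.6 − 10.12 = -1.52; 8.6 + 10.12 = 18.72.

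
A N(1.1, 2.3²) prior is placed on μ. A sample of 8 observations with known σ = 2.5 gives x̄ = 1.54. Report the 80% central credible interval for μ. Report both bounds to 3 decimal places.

[0.426, 2.541]

Posterior precision = 1/2.3² + 8/2.5² = 0.1890 + 1.2800 = 1.4690, so posterior SD = 0.8251.
Posterior mean = (1.1/2.3² + 8·1.54/2.5²) / 1.4690 = 1.4834.
Interval: 1.4834 ± 1.282 × 0.8251 → [0.426, 2.541].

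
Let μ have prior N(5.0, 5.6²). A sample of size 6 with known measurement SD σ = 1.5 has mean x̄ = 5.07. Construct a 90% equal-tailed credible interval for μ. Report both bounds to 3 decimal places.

Posterior precision = 1/5.6² + 6/1.5² = 0.0319 + 2.6667 = 2.6986, so posterior SD = 0.6087.
Posterior mean = (5.0/5.6² + 6·5.07/1.5²) / 2.6986 = 5.0692.
Interval: 5.0692 ± 1.645 × 0.6087 → [4.068, 6.070].

[4.068, 6.070]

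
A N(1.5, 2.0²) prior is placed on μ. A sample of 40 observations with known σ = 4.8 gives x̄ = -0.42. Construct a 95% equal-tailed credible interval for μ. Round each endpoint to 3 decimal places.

Posterior precision = 1/2.0² + 40/4.8² = 0.2500 + 1.7361 = 1.9861, so posterior SD = 0.7096.
Posterior mean = (1.5/2.0² + 40·-0.42/4.8²) / 1.9861 = -0.1783.
Interval: -0.1783 ± 1.960 × 0.7096 → [-1.569, 1.212].

[-1.569, 1.212]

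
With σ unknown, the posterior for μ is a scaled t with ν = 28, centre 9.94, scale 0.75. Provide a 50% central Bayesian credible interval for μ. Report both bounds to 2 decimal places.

The t_28 distribution is symmetric; the 50% interval is 9.94 ± t·0.75 with t_{0.75,28} = 0.683.
Half-width: 0.683 × 0.75 = 0.51.
9.94 − 0.51 = 9.43; 9.94 + 0.51 = 10.45.

[9.43, 10.45]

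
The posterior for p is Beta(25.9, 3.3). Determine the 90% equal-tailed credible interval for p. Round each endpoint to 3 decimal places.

[0.779, 0.965]

Posterior: Beta(25.9, 3.3).
Equal-tailed 90% interval: the 0.05 and 0.95 quantiles of Beta(25.9, 3.3).
Posterior mean ≈ 0.887, SD ≈ 0.058; a Normal approximation gives roughly [0.792, 0.982].
Exact: F⁻¹(0.05) = 0.779; F⁻¹(0.95) = 0.965.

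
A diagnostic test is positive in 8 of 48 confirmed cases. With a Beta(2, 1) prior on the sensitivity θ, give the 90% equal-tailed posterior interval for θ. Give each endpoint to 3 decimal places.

Posterior: Beta(2+8, 1+40) = Beta(10, 41).
Equal-tailed 90% interval: the 0.05 and 0.95 quantiles of Beta(10, 41).
Posterior mean ≈ 0.196, SD ≈ 0.055; a Normal approximation gives roughly [0.106, 0.287].
Exact: F⁻¹(0.05) = 0.113; F⁻¹(0.95) = 0.293.

[0.113, 0.293]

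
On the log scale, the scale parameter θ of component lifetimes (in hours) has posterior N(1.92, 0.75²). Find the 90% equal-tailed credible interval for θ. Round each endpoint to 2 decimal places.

[1.99, 23.42]

On the log scale the 90% interval is 1.92 ± 1.645 × 0.75 = [0.6864, 3.1536].
Exponentiate: [e^0.6864, e^3.1536] = [1.99, 23.42].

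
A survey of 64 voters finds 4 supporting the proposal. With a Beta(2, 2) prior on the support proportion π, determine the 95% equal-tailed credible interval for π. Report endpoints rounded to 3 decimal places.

[0.034, 0.166]

Posterior: Beta(2+4, 2+60) = Beta(6, 62).
Equal-tailed 95% interval: the 0.025 and 0.975 quantiles of Beta(6, 62).
Posterior mean ≈ 0.088, SD ≈ 0.034; a Normal approximation gives roughly [0.021, 0.155].
Exact: F⁻¹(0.025) = 0.034; F⁻¹(0.975) = 0.166.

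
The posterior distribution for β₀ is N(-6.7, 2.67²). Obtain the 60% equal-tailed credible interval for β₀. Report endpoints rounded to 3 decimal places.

The posterior is symmetric, so the 60% equal-tailed interval is β₀ = -6.7 ± z·2.67 with z = 0.842.
Half-width: 0.842 × 2.67 = 2.247.
-6.7 − 2.247 = -8.947; -6.7 + 2.247 = -4.453.

[-8.947, -4.453]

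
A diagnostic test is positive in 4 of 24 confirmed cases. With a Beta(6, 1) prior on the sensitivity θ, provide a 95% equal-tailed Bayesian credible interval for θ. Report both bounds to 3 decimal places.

Posterior: Beta(6+4, 1+20) = Beta(10, 21).
Equal-tailed 95% interval: the 0.025 and 0.975 quantiles of Beta(10, 21).
Posterior mean ≈ 0.323, SD ≈ 0.083; a Normal approximation gives roughly [0.161, 0.485].
Exact: F⁻¹(0.025) = 0.173; F⁻¹(0.975) = 0.494.

[0.173, 0.494]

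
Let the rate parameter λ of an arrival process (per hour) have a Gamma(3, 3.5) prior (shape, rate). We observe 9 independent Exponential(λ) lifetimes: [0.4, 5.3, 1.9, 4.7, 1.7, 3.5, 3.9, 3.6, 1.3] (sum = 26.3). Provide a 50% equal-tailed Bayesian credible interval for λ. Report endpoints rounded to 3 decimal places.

[0.319, 0.474]

Posterior: Gamma(3+9, 3.5+26.3) = Gamma(12, 29.8) (shape, rate).
Equal-tailed 50% interval: Gamma(12, 29.8) quantiles at 0.25 and 0.75.
Posterior mean ≈ 0.403, SD ≈ 0.116; a Normal approximation gives roughly [0.324, 0.481].
Exact: lower = 0.319; upper = 0.474.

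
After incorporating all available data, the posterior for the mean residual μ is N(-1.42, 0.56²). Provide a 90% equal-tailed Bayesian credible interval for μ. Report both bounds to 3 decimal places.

The posterior is symmetric, so the 90% equal-tailed interval is μ = -1.42 ± z·0.56 with z = 1.645.
Half-width: 1.645 × 0.56 = 0.921.
-1.42 − 0.921 = -2.341; -1.42 + 0.921 = -0.499.

[-2.341, -0.499]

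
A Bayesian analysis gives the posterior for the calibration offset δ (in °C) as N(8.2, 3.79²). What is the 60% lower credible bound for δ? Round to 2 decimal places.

7.24

Need L with P(δ ≥ L) = 0.60: L = 8.2 − z_{0.4}·3.79.
z = 0.253; L = 8.2 − 0.253 × 3.79 = 7.24.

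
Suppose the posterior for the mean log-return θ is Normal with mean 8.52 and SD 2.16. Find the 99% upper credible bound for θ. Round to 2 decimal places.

13.54

Need U with P(θ ≤ U) = 0.99: U = 8.52 + z_{0.01}·2.16.
z = 2.326; U = 8.52 + 2.326 × 2.16 = 13.54.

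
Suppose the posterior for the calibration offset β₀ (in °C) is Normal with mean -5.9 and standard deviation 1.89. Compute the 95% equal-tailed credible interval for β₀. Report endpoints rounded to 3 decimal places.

The posterior is symmetric, so the 95% equal-tailed interval is β₀ = -5.9 ± z·1.89 with z = 1.960.
Half-width: 1.960 × 1.89 = 3.704.
-5.9 − 3.704 = -9.604; -5.9 + 3.704 = -2.196.

[-9.604, -2.196]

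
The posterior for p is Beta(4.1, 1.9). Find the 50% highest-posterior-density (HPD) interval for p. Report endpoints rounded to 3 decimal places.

[0.637, 0.881]

The posterior is unimodal and skewed, so the HPD interval has equal density at both endpoints and is the shortest 50% interval.
Solving f(0.637) = f(0.881) with F(0.881) − F(0.637) = 0.50 gives [0.637, 0.881].
For comparison, the equal-tailed interval is [0.566, 0.822]; the HPD is narrower and shifted toward the mode.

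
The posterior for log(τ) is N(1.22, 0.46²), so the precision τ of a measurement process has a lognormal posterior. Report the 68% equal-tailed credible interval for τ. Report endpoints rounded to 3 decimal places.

On the log scale the 68% interval is 1.22 ± 0.994 × 0.46 = [0.7625, 1.6775].
Exponentiate: [e^0.7625, e^1.6775] = [2.144, 5.352].

[2.144, 5.352]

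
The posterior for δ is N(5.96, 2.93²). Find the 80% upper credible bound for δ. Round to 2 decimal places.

8.43

Need U with P(δ ≤ U) = 0.80: U = 5.96 + z_{0.2}·2.93.
z = 0.842; U = 5.96 + 0.842 × 2.93 = 8.43.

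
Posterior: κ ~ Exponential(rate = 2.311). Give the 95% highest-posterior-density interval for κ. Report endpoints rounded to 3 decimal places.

The exponential density is strictly decreasing on [0, ∞), so the HPD interval is anchored at 0: [0, q] with P(κ ≤ q) = 0.95.
q = −ln(1 − 0.95) / 2.311 = 2.9957 / 2.311 = 1.296.

[0.000, 1.296]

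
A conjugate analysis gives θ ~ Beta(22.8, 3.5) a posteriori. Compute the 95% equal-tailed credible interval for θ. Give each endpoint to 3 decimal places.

[0.716, 0.965]

Posterior: Beta(22.8, 3.5).
Equal-tailed 95% interval: the 0.025 and 0.975 quantiles of Beta(22.8, 3.5).
Posterior mean ≈ 0.867, SD ≈ 0.065; a Normal approximation gives roughly [0.740, 0.994].
Exact: F⁻¹(0.025) = 0.716; F⁻¹(0.975) = 0.965.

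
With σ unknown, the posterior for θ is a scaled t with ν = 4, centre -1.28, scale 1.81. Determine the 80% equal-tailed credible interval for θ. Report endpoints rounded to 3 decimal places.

The t_4 distribution is symmetric; the 80% interval is -1.28 ± t·1.81 with t_{0.9,4} = 1.533.
Half-width: 1.533 × 1.81 = 2.775.
-1.28 − 2.775 = -4.055; -1.28 + 2.775 = 1.495.

[-4.055, 1.495]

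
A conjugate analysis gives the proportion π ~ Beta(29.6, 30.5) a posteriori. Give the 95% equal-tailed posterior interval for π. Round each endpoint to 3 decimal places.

[0.368, 0.618]

Posterior: Beta(29.6, 30.5).
Equal-tailed 95% interval: the 0.025 and 0.975 quantiles of Beta(29.6, 30.5).
Posterior mean ≈ 0.493, SD ≈ 0.064; a Normal approximation gives roughly [0.367, 0.618].
Exact: F⁻¹(0.025) = 0.368; F⁻¹(0.975) = 0.618.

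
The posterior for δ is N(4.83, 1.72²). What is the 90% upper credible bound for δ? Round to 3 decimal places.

7.034

Need U with P(δ ≤ U) = 0.90: U = 4.83 + z_{0.1}·1.72.
z = 1.282; U = 4.83 + 1.282 × 1.72 = 7.034.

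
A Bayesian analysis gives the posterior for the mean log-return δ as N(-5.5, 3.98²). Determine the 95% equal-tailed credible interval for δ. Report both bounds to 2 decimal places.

[-13.30, 2.30]

The posterior is symmetric, so the 95% equal-tailed interval is δ = -5.5 ± z·3.98 with z = 1.960.
Half-width: 1.960 × 3.98 = 7.80.
-5.5 − 7.80 = -13.30; -5.5 + 7.80 = 2.30.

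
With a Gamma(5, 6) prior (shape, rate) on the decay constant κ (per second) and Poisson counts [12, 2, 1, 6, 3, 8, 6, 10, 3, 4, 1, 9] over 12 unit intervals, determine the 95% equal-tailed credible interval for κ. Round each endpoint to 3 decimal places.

Posterior: Gamma(5+65, 6+12) = Gamma(70, 18) (shape, rate).
Equal-tailed 95% interval: Gamma(70, 18) quantiles at 0.025 and 0.975.
Posterior mean ≈ 3.889, SD ≈ 0.465; a Normal approximation gives roughly [2.978, 4.800].
Exact: lower = 3.032; upper = 4.851.

[3.032, 4.851]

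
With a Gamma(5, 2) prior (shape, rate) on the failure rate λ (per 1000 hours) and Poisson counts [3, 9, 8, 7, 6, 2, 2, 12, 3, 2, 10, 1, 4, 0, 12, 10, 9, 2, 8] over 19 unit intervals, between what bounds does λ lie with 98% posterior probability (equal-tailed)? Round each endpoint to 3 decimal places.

Posterior: Gamma(5+110, 2+19) = Gamma(115, 21) (shape, rate).
Equal-tailed 98% interval: Gamma(115, 21) quantiles at 0.01 and 0.99.
Posterior mean ≈ 5.476, SD ≈ 0.511; a Normal approximation gives roughly [4.288, 6.664].
Exact: lower = 4.359; upper = 6.734.

[4.359, 6.734]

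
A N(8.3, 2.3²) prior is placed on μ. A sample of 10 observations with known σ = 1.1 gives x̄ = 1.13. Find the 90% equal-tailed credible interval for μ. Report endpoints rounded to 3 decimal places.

[0.725, 1.856]

Posterior precision = 1/2.3² + 10/1.1² = 0.1890 + 8.2645 = 8.4535, so posterior SD = 0.3439.
Posterior mean = (8.3/2.3² + 10·1.13/1.1²) / 8.4535 = 1.2903.
Interval: 1.2903 ± 1.645 × 0.3439 → [0.725, 1.856].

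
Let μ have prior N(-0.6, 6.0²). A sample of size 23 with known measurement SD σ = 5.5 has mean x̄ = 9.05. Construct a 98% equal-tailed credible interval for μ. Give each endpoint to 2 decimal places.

Posterior precision = 1/6.0² + 23/5.5² = 0.0278 + 0.7603 = 0.7881, so posterior SD = 1.1264.
Posterior mean = (-0.6/6.0² + 23·9.05/5.5²) / 0.7881 = 8.7099.
Interval: 8.7099 ± 2.326 × 1.1264 → [6.09, 11.33].

[6.09, 11.33]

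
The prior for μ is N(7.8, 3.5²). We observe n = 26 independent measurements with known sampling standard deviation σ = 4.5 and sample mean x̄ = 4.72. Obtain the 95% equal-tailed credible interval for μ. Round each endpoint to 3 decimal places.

[3.227, 6.581]

Posterior precision = 1/3.5² + 26/4.5² = 0.0816 + 1.2840 = 1.3656, so posterior SD = 0.8557.
Posterior mean = (7.8/3.5² + 26·4.72/4.5²) / 1.3656 = 4.9041.
Interval: 4.9041 ± 1.960 × 0.8557 → [3.227, 6.581].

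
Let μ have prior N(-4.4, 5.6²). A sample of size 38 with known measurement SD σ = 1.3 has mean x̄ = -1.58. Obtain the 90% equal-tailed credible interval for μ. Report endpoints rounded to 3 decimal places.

[-1.931, -1.237]

Posterior precision = 1/5.6² + 38/1.3² = 0.0319 + 22.4852 = 22.5171, so posterior SD = 0.2107.
Posterior mean = (-4.4/5.6² + 38·-1.58/1.3²) / 22.5171 = -1.5840.
Interval: -1.5840 ± 1.645 × 0.2107 → [-1.931, -1.237].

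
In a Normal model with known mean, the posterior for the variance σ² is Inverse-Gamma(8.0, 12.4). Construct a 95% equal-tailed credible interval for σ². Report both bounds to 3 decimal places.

[0.860, 3.590]

Inverse-Gamma(8.0, 12.4) quantiles: F⁻¹(0.025) and F⁻¹(0.975).
Equivalently, 1/σ² ~ Gamma(8.0, rate = 12.4); invert its 0.975 and 0.025 quantiles.
Posterior mean ≈ 1.771, SD ≈ 0.723; a Normal approximation gives roughly [0.354, 3.189].
Exact: lower = 0.860; upper = 3.590.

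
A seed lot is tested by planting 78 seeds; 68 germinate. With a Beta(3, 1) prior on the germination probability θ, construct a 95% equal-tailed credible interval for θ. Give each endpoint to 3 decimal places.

Posterior: Beta(3+68, 1+10) = Beta(71, 11).
Equal-tailed 95% interval: the 0.025 and 0.975 quantiles of Beta(71, 11).
Posterior mean ≈ 0.866, SD ≈ 0.037; a Normal approximation gives roughly [0.793, 0.939].
Exact: F⁻¹(0.025) = 0.785; F⁻¹(0.975) = 0.930.

[0.785, 0.930]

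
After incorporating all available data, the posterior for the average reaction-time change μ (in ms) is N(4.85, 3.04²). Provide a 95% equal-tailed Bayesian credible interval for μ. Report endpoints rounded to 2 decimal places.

The posterior is symmetric, so the 95% equal-tailed interval is μ = 4.85 ± z·3.04 with z = 1.960.
Half-width: 1.960 × 3.04 = 5.96.
4.85 − 5.96 = -1.11; 4.85 + 5.96 = 10.81.

[-1.11, 10.81]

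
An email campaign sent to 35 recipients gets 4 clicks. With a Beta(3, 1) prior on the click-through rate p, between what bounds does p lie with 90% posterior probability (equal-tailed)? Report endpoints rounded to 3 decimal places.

Posterior: Beta(3+4, 1+31) = Beta(7, 32).
Equal-tailed 90% interval: the 0.05 and 0.95 quantiles of Beta(7, 32).
Posterior mean ≈ 0.179, SD ≈ 0.061; a Normal approximation gives roughly [0.080, 0.279].
Exact: F⁻¹(0.05) = 0.090; F⁻¹(0.95) = 0.288.

[0.090, 0.288]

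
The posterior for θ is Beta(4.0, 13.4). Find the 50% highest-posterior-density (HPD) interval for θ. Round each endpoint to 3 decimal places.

The posterior is unimodal and skewed, so the HPD interval has equal density at both endpoints and is the shortest 50% interval.
Solving f(0.135) = f(0.266) with F(0.266) − F(0.135) = 0.50 gives [0.135, 0.266].
For comparison, the equal-tailed interval is [0.157, 0.292]; the HPD is narrower and shifted toward the mode.

[0.135, 0.266]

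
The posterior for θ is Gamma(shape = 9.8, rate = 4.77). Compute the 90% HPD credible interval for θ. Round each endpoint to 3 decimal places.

[0.995, 3.078]

The posterior is unimodal and skewed, so the HPD interval has equal density at both endpoints and is the shortest 90% interval.
Solving f(0.995) = f(3.078) with F(3.078) − F(0.995) = 0.90 gives [0.995, 3.078].
For comparison, the equal-tailed interval is [1.107, 3.239]; the HPD is narrower and shifted toward the mode.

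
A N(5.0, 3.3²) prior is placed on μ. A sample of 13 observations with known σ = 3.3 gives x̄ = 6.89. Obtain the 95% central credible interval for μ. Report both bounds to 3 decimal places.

[5.026, 8.484]

Posterior precision = 1/3.3² + 13/3.3² = 0.0918 + 1.1938 = 1.2856, so posterior SD = 0.8820.
Posterior mean = (5.0/3.3² + 13·6.89/3.3²) / 1.2856 = 6.7550.
Interval: 6.7550 ± 1.960 × 0.8820 → [5.026, 8.484].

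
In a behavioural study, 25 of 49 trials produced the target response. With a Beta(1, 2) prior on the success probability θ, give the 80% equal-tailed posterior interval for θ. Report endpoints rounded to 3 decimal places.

Posterior: Beta(1+25, 2+24) = Beta(26, 26).
Equal-tailed 80% interval: the 0.1 and 0.9 quantiles of Beta(26, 26).
Posterior mean ≈ 0.500, SD ≈ 0.069; a Normal approximation gives roughly [0.412, 0.588].
Exact: F⁻¹(0.1) = 0.411; F⁻¹(0.9) = 0.589.

[0.411, 0.589]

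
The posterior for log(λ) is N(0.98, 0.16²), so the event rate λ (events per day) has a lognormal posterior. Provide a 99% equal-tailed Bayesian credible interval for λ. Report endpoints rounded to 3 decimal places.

[1.764, 4.023]

On the log scale the 99% interval is 0.98 ± 2.576 × 0.16 = [0.5679, 1.3921].
Exponentiate: [e^0.5679, e^1.3921] = [1.764, 4.023].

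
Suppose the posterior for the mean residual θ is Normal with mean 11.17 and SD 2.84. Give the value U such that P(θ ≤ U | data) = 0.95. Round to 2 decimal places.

Need U with P(θ ≤ U) = 0.95: U = 11.17 + z_{0.05}·2.84.
z = 1.645; U = 11.17 + 1.645 × 2.84 = 15.84.

15.84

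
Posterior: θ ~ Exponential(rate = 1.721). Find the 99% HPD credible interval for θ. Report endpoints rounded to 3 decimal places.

The exponential density is strictly decreasing on [0, ∞), so the HPD interval is anchored at 0: [0, q] with P(θ ≤ q) = 0.99.
q = −ln(1 − 0.99) / 1.721 = 4.6052 / 1.721 = 2.676.

[0.000, 2.676]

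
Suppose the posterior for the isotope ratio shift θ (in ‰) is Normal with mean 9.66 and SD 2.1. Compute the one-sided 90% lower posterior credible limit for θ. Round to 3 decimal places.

Need L with P(θ ≥ L) = 0.90: L = 9.66 − z_{0.1}·2.1.
z = 1.282; L = 9.66 − 1.282 × 2.1 = 6.969.

6.969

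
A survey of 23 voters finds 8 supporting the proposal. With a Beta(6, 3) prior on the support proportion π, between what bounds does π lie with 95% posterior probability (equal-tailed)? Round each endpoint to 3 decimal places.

[0.273, 0.609]

Posterior: Beta(6+8, 3+15) = Beta(14, 18).
Equal-tailed 95% interval: the 0.025 and 0.975 quantiles of Beta(14, 18).
Posterior mean ≈ 0.438, SD ≈ 0.086; a Normal approximation gives roughly [0.268, 0.607].
Exact: F⁻¹(0.025) = 0.273; F⁻¹(0.975) = 0.609.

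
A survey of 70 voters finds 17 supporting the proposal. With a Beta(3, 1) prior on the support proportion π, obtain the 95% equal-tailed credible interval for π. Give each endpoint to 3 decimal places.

Posterior: Beta(3+17, 1+53) = Beta(20, 54).
Equal-tailed 95% interval: the 0.025 and 0.975 quantiles of Beta(20, 54).
Posterior mean ≈ 0.270, SD ≈ 0.051; a Normal approximation gives roughly [0.170, 0.371].
Exact: F⁻¹(0.025) = 0.176; F⁻¹(0.975) = 0.376.

[0.176, 0.376]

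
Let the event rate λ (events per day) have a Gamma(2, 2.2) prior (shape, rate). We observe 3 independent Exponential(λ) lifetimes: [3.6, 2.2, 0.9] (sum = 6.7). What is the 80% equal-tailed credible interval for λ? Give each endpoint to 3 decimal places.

Posterior: Gamma(2+3, 2.2+6.7) = Gamma(5, 8.9) (shape, rate).
Equal-tailed 80% interval: Gamma(5, 8.9) quantiles at 0.1 and 0.9.
Posterior mean ≈ 0.562, SD ≈ 0.251; a Normal approximation gives roughly [0.240, 0.884].
Exact: lower = 0.273; upper = 0.898.

[0.273, 0.898]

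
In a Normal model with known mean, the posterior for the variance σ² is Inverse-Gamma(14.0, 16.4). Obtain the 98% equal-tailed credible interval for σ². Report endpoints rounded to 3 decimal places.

[0.679, 2.418]

Inverse-Gamma(14.0, 16.4) quantiles: F⁻¹(0.01) and F⁻¹(0.99).
Equivalently, 1/σ² ~ Gamma(14.0, rate = 16.4); invert its 0.99 and 0.01 quantiles.
Posterior mean ≈ 1.262, SD ≈ 0.364; a Normal approximation gives roughly [0.414, 2.109].
Exact: lower = 0.679; upper = 2.418.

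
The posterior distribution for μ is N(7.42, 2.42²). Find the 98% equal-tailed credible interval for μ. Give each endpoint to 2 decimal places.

[1.79, 13.05]

The posterior is symmetric, so the 98% equal-tailed interval is μ = 7.42 ± z·2.42 with z = 2.326.
Half-width: 2.326 × 2.42 = 5.63.
7.42 − 5.63 = 1.79; 7.42 + 5.63 = 13.05.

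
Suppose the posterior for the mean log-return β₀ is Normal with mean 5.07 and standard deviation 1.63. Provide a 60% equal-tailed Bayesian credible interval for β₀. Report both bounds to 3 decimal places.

[3.698, 6.442]

The posterior is symmetric, so the 60% equal-tailed interval is β₀ = 5.07 ± z·1.63 with z = 0.842.
Half-width: 0.842 × 1.63 = 1.372.
5.07 − 1.372 = 3.698; 5.07 + 1.372 = 6.442.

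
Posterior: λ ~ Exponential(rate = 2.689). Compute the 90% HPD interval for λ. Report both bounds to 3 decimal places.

[0.000, 0.856]

The exponential density is strictly decreasing on [0, ∞), so the HPD interval is anchored at 0: [0, q] with P(λ ≤ q) = 0.90.
q = −ln(1 − 0.90) / 2.689 = 2.3026 / 2.689 = 0.856.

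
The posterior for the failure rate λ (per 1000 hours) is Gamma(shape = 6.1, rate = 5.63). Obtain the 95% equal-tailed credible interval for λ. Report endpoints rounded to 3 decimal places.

Posterior: Gamma(shape 6.1, rate 5.63).
Equal-tailed 95% interval: Gamma(6.1, 5.63) quantiles at 0.025 and 0.975.
Posterior mean ≈ 1.083, SD ≈ 0.439; a Normal approximation gives roughly [0.224, 1.943].
Exact: lower = 0.402; upper = 2.097.

[0.402, 2.097]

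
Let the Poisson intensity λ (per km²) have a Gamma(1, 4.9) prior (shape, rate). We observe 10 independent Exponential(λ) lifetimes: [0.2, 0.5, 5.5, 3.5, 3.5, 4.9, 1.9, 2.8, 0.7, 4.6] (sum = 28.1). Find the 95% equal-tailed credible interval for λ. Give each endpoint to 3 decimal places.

[0.166, 0.557]

Posterior: Gamma(1+10, 4.9+28.1) = Gamma(11, 33.0) (shape, rate).
Equal-tailed 95% interval: Gamma(11, 33.0) quantiles at 0.025 and 0.975.
Posterior mean ≈ 0.333, SD ≈ 0.101; a Normal approximation gives roughly [0.136, 0.530].
Exact: lower = 0.166; upper = 0.557.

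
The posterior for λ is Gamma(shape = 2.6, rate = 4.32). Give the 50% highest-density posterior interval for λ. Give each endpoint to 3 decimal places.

The posterior is unimodal and skewed, so the HPD interval has equal density at both endpoints and is the shortest 50% interval.
Solving f(0.199) = f(0.619) with F(0.619) − F(0.199) = 0.50 gives [0.199, 0.619].
For comparison, the equal-tailed interval is [0.327, 0.795]; the HPD is narrower and shifted toward the mode.

[0.199, 0.619]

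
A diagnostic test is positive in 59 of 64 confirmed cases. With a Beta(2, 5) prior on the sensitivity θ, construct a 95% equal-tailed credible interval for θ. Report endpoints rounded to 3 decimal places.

Posterior: Beta(2+59, 5+5) = Beta(61, 10).
Equal-tailed 95% interval: the 0.025 and 0.975 quantiles of Beta(61, 10).
Posterior mean ≈ 0.859, SD ≈ 0.041; a Normal approximation gives roughly [0.779, 0.940].
Exact: F⁻¹(0.025) = 0.770; F⁻¹(0.975) = 0.929.

[0.770, 0.929]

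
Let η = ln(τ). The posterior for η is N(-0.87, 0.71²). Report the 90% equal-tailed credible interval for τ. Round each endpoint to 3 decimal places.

On the log scale the 90% interval is -0.87 ± 1.645 × 0.71 = [-2.0378, 0.2978].
Exponentiate: [e^-2.0378, e^0.2978] = [0.130, 1.347].

[0.130, 1.347]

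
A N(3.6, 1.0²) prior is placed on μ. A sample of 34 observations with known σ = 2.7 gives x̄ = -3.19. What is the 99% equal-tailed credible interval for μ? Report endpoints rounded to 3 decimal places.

Posterior precision = 1/1.0² + 34/2.7² = 1.0000 + 4.6639 = 5.6639, so posterior SD = 0.4202.
Posterior mean = (3.6/1.0² + 34·-3.19/2.7²) / 5.6639 = -1.9912.
Interval: -1.9912 ± 2.576 × 0.4202 → [-3.074, -0.909].

[-3.074, -0.909]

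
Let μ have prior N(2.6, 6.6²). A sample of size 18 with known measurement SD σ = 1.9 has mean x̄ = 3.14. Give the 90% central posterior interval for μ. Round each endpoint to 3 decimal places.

Posterior precision = 1/6.6² + 18/1.9² = 0.0230 + 4.9861 = 5.0091, so posterior SD = 0.4468.
Posterior mean = (2.6/6.6² + 18·3.14/1.9²) / 5.0091 = 3.1375.
Interval: 3.1375 ± 1.645 × 0.4468 → [2.403, 3.872].

[2.403, 3.872]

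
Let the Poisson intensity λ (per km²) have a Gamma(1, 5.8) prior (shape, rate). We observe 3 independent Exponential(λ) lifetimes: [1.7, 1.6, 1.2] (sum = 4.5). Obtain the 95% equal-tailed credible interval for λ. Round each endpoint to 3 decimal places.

[0.106, 0.851]

Posterior: Gamma(1+3, 5.8+4.5) = Gamma(4, 10.3) (shape, rate).
Equal-tailed 95% interval: Gamma(4, 10.3) quantiles at 0.025 and 0.975.
Posterior mean ≈ 0.388, SD ≈ 0.194; a Normal approximation gives roughly [0.008, 0.769].
Exact: lower = 0.106; upper = 0.851.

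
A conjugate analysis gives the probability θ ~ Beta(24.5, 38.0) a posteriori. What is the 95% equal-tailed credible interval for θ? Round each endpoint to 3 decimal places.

[0.276, 0.515]

Posterior: Beta(24.5, 38.0).
Equal-tailed 95% interval: the 0.025 and 0.975 quantiles of Beta(24.5, 38.0).
Posterior mean ≈ 0.392, SD ≈ 0.061; a Normal approximation gives roughly [0.272, 0.512].
Exact: F⁻¹(0.025) = 0.276; F⁻¹(0.975) = 0.515.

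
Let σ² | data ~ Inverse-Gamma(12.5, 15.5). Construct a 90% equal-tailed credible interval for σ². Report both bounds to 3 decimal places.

[0.823, 2.122]

Inverse-Gamma(12.5, 15.5) quantiles: F⁻¹(0.05) and F⁻¹(0.95).
Equivalently, 1/σ² ~ Gamma(12.5, rate = 15.5); invert its 0.95 and 0.05 quantiles.
Posterior mean ≈ 1.348, SD ≈ 0.416; a Normal approximation gives roughly [0.664, 2.032].
Exact: lower = 0.823; upper = 2.122.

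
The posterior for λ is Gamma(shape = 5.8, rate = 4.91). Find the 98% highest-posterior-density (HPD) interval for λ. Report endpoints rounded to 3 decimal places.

[0.263, 2.443]

The posterior is unimodal and skewed, so the HPD interval has equal density at both endpoints and is the shortest 98% interval.
Solving f(0.263) = f(2.443) with F(2.443) − F(0.263) = 0.98 gives [0.263, 2.443].
For comparison, the equal-tailed interval is [0.342, 2.609]; the HPD is narrower and shifted toward the mode.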